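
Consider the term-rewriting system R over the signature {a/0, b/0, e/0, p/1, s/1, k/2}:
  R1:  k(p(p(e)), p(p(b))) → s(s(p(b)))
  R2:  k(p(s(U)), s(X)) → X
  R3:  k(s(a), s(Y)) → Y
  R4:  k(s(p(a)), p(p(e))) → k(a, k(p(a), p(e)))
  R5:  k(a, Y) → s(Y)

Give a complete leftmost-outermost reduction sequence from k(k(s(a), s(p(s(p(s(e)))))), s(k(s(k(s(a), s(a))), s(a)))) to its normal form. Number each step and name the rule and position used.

a

1. k(k(s(a), s(p(s(p(s(e)))))), s(k(s(k(s(a), s(a))), s(a))))  →  k(p(s(p(s(e)))), s(k(s(k(s(a), s(a))), s(a))))   [R3 at 1]
2. k(p(s(p(s(e)))), s(k(s(k(s(a), s(a))), s(a))))  →  k(s(k(s(a), s(a))), s(a))   [R2 at ε]
3. k(s(k(s(a), s(a))), s(a))  →  k(s(a), s(a))   [R3 at 1.1]
4. k(s(a), s(a))  →  a   [R3 at ε]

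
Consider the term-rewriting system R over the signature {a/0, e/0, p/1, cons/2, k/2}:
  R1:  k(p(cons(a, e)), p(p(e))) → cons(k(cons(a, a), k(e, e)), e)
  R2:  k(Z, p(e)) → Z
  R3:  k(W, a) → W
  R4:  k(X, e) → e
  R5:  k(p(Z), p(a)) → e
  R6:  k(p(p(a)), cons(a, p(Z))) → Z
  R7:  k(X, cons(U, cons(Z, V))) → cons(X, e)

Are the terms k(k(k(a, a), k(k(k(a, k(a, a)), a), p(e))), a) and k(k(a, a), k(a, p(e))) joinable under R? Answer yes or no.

Reduce t₁ = k(k(k(a, a), k(k(k(a, k(a, a)), a), p(e))), a):
1. k(k(k(a, a), k(k(k(a, k(a, a)), a), p(e))), a)  →  k(k(a, a), k(k(k(a, k(a, a)), a), p(e)))   [R3 at ε]
2. k(k(a, a), k(k(k(a, k(a, a)), a), p(e)))  →  k(a, k(k(k(a, k(a, a)), a), p(e)))   [R3 at 1]
3. k(a, k(k(k(a, k(a, a)), a), p(e)))  →  k(a, k(k(a, k(a, a)), a))   [R2 at 2]
4. k(a, k(k(a, k(a, a)), a))  →  k(a, k(a, k(a, a)))   [R3 at 2]
5. k(a, k(a, k(a, a)))  →  k(a, k(a, a))   [R3 at 2.2]
6. k(a, k(a, a))  →  k(a, a)   [R3 at 2]
7. k(a, a)  →  a   [R3 at ε]

Reduce t₂ = k(k(a, a), k(a, p(e))):
1. k(k(a, a), k(a, p(e)))  →  k(a, k(a, p(e)))   [R3 at 1]
2. k(a, k(a, p(e)))  →  k(a, a)   [R2 at 2]
3. k(a, a)  →  a   [R3 at ε]

yes — NF(t₁) = a, NF(t₂) = a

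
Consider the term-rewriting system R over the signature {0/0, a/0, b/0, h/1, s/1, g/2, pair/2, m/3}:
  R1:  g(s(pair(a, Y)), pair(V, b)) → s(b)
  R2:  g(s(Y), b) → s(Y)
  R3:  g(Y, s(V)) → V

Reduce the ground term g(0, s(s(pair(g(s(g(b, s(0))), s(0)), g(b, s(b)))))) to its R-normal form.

s(pair(0, b))

1. g(0, s(s(pair(g(s(g(b, s(0))), s(0)), g(b, s(b))))))  →  s(pair(g(s(g(b, s(0))), s(0)), g(b, s(b))))   [R3 at ε]
2. s(pair(g(s(g(b, s(0))), s(0)), g(b, s(b))))  →  s(pair(0, g(b, s(b))))   [R3 at 1.1]
3. s(pair(0, g(b, s(b))))  →  s(pair(0, b))   [R3 at 1.2]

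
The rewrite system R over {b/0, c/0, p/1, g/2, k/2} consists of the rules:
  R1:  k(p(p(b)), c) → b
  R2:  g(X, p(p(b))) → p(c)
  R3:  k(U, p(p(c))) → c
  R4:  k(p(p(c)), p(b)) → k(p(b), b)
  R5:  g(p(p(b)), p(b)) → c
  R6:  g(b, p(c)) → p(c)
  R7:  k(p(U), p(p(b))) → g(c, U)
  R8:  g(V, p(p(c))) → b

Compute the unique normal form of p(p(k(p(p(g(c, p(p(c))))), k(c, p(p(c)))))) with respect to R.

p(p(b))

1. p(p(k(p(p(g(c, p(p(c))))), k(c, p(p(c))))))  →  p(p(k(p(p(b)), k(c, p(p(c))))))   [R8 at 1.1.1.1.1]
2. p(p(k(p(p(b)), k(c, p(p(c))))))  →  p(p(k(p(p(b)), c)))   [R3 at 1.1.2]
3. p(p(k(p(p(b)), c)))  →  p(p(b))   [R1 at 1.1]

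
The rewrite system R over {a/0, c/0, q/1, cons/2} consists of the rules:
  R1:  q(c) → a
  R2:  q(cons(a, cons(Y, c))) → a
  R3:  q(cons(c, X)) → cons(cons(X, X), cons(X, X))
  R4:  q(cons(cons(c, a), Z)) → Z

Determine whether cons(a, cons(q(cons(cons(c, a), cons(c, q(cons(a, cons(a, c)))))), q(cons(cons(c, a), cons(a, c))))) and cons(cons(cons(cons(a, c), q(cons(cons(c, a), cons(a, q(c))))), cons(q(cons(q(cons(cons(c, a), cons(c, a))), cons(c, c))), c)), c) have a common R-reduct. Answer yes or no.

no — NF(t₁) = cons(a, cons(cons(c, a), cons(a, c))), NF(t₂) = cons(cons(cons(cons(a, c), cons(a, a)), cons(cons(c, c), c)), c)

Reduce t₁ = cons(a, cons(q(cons(cons(c, a), cons(c, q(cons(a, cons(a, c)))))), q(cons(cons(c, a), cons(a, c))))):
1. cons(a, cons(q(cons(cons(c, a), cons(c, q(cons(a, cons(a, c)))))), q(cons(cons(c, a), cons(a, c)))))  →  cons(a, cons(cons(c, q(cons(a, cons(a, c)))), q(cons(cons(c, a), cons(a, c)))))   [R4 at 2.1]
2. cons(a, cons(cons(c, q(cons(a, cons(a, c)))), q(cons(cons(c, a), cons(a, c)))))  →  cons(a, cons(cons(c, a), q(cons(cons(c, a), cons(a, c)))))   [R2 at 2.1.2]
3. cons(a, cons(cons(c, a), q(cons(cons(c, a), cons(a, c)))))  →  cons(a, cons(cons(c, a), cons(a, c)))   [R4 at 2.2]

Reduce t₂ = cons(cons(cons(cons(a, c), q(cons(cons(c, a), cons(a, q(c))))), cons(q(cons(q(cons(cons(c, a), cons(c, a))), cons(c, c))), c)), c):
1. cons(cons(cons(cons(a, c), q(cons(cons(c, a), cons(a, q(c))))), cons(q(cons(q(cons(cons(c, a), cons(c, a))), cons(c, c))), c)), c)  →  cons(cons(cons(cons(a, c), cons(a, q(c))), cons(q(cons(q(cons(cons(c, a), cons(c, a))), cons(c, c))), c)), c)   [R4 at 1.1.2]
2. cons(cons(cons(cons(a, c), cons(a, q(c))), cons(q(cons(q(cons(cons(c, a), cons(c, a))), cons(c, c))), c)), c)  →  cons(cons(cons(cons(a, c), cons(a, a)), cons(q(cons(q(cons(cons(c, a), cons(c, a))), cons(c, c))), c)), c)   [R1 at 1.1.2.2]
3. cons(cons(cons(cons(a, c), cons(a, a)), cons(q(cons(q(cons(cons(c, a), cons(c, a))), cons(c, c))), c)), c)  →  cons(cons(cons(cons(a, c), cons(a, a)), cons(q(cons(cons(c, a), cons(c, c))), c)), c)   [R4 at 1.2.1.1.1]
4. cons(cons(cons(cons(a, c), cons(a, a)), cons(q(cons(cons(c, a), cons(c, c))), c)), c)  →  cons(cons(cons(cons(a, c), cons(a, a)), cons(cons(c, c), c)), c)   [R4 at 1.2.1]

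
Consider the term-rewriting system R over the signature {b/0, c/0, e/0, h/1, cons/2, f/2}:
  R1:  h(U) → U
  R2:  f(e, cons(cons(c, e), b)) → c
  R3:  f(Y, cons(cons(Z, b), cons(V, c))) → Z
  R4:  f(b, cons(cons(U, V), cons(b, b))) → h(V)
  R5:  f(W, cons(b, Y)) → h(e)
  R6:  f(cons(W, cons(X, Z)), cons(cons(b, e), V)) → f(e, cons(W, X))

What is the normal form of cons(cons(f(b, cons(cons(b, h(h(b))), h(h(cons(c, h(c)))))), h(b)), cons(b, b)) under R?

cons(cons(b, b), cons(b, b))

1. cons(cons(f(b, cons(cons(b, h(h(b))), h(h(cons(c, h(c)))))), h(b)), cons(b, b))  →  cons(cons(f(b, cons(cons(b, h(b)), h(h(cons(c, h(c)))))), h(b)), cons(b, b))   [R1 at 1.1.2.1.2]
2. cons(cons(f(b, cons(cons(b, h(b)), h(h(cons(c, h(c)))))), h(b)), cons(b, b))  →  cons(cons(f(b, cons(cons(b, b), h(h(cons(c, h(c)))))), h(b)), cons(b, b))   [R1 at 1.1.2.1.2]
3. cons(cons(f(b, cons(cons(b, b), h(h(cons(c, h(c)))))), h(b)), cons(b, b))  →  cons(cons(f(b, cons(cons(b, b), h(cons(c, h(c))))), h(b)), cons(b, b))   [R1 at 1.1.2.2]
4. cons(cons(f(b, cons(cons(b, b), h(cons(c, h(c))))), h(b)), cons(b, b))  →  cons(cons(f(b, cons(cons(b, b), cons(c, h(c)))), h(b)), cons(b, b))   [R1 at 1.1.2.2]
5. cons(cons(f(b, cons(cons(b, b), cons(c, h(c)))), h(b)), cons(b, b))  →  cons(cons(f(b, cons(cons(b, b), cons(c, c))), h(b)), cons(b, b))   [R1 at 1.1.2.2.2]
6. cons(cons(f(b, cons(cons(b, b), cons(c, c))), h(b)), cons(b, b))  →  cons(cons(b, h(b)), cons(b, b))   [R3 at 1.1]
7. cons(cons(b, h(b)), cons(b, b))  →  cons(cons(b, b), cons(b, b))   [R1 at 1.2]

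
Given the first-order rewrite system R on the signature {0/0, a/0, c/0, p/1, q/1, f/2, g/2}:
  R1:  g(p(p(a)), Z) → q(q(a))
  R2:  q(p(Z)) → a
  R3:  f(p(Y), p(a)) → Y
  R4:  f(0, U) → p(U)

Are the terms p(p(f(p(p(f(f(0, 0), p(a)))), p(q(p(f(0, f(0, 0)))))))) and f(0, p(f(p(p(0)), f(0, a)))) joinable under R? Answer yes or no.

Reduce t₁ = p(p(f(p(p(f(f(0, 0), p(a)))), p(q(p(f(0, f(0, 0)))))))):
1. p(p(f(p(p(f(f(0, 0), p(a)))), p(q(p(f(0, f(0, 0))))))))  →  p(p(f(p(p(f(p(0), p(a)))), p(q(p(f(0, f(0, 0))))))))   [R4 at 1.1.1.1.1.1]
2. p(p(f(p(p(f(p(0), p(a)))), p(q(p(f(0, f(0, 0))))))))  →  p(p(f(p(p(0)), p(q(p(f(0, f(0, 0))))))))   [R3 at 1.1.1.1.1]
3. p(p(f(p(p(0)), p(q(p(f(0, f(0, 0))))))))  →  p(p(f(p(p(0)), p(a))))   [R2 at 1.1.2.1]
4. p(p(f(p(p(0)), p(a))))  →  p(p(p(0)))   [R3 at 1.1]

Reduce t₂ = f(0, p(f(p(p(0)), f(0, a)))):
1. f(0, p(f(p(p(0)), f(0, a))))  →  p(p(f(p(p(0)), f(0, a))))   [R4 at ε]
2. p(p(f(p(p(0)), f(0, a))))  →  p(p(f(p(p(0)), p(a))))   [R4 at 1.1.2]
3. p(p(f(p(p(0)), p(a))))  →  p(p(p(0)))   [R3 at 1.1]

yes — NF(t₁) = p(p(p(0))), NF(t₂) = p(p(p(0)))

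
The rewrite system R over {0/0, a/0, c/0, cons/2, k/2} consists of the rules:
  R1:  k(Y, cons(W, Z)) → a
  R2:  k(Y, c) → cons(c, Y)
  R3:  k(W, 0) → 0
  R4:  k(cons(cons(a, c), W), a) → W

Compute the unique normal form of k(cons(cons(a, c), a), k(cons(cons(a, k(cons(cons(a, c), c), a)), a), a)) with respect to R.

1. k(cons(cons(a, c), a), k(cons(cons(a, k(cons(cons(a, c), c), a)), a), a))  →  k(cons(cons(a, c), a), k(cons(cons(a, c), a), a))   [R4 at 2.1.1.2]
2. k(cons(cons(a, c), a), k(cons(cons(a, c), a), a))  →  k(cons(cons(a, c), a), a)   [R4 at 2]
3. k(cons(cons(a, c), a), a)  →  a   [R4 at ε]

a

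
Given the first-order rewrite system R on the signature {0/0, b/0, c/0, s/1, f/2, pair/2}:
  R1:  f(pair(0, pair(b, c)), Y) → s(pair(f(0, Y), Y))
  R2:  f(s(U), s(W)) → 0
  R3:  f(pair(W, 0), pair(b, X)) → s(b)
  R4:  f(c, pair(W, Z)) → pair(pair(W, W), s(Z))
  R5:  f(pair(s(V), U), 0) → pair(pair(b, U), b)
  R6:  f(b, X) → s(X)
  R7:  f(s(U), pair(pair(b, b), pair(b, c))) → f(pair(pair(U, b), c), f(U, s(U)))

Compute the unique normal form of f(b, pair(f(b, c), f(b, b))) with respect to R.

1. f(b, pair(f(b, c), f(b, b)))  →  s(pair(f(b, c), f(b, b)))   [R6 at ε]
2. s(pair(f(b, c), f(b, b)))  →  s(pair(s(c), f(b, b)))   [R6 at 1.1]
3. s(pair(s(c), f(b, b)))  →  s(pair(s(c), s(b)))   [R6 at 1.2]

s(pair(s(c), s(b)))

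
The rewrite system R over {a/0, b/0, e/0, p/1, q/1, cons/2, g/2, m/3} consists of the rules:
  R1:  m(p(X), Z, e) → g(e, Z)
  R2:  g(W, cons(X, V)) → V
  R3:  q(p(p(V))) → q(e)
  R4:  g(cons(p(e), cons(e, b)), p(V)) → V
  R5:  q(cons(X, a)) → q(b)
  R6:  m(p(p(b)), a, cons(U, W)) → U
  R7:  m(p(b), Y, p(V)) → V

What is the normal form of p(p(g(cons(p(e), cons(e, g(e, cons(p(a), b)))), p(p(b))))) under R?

p(p(p(b)))

1. p(p(g(cons(p(e), cons(e, g(e, cons(p(a), b)))), p(p(b)))))  →  p(p(g(cons(p(e), cons(e, b)), p(p(b)))))   [R2 at 1.1.1.2.2]
2. p(p(g(cons(p(e), cons(e, b)), p(p(b)))))  →  p(p(p(b)))   [R4 at 1.1]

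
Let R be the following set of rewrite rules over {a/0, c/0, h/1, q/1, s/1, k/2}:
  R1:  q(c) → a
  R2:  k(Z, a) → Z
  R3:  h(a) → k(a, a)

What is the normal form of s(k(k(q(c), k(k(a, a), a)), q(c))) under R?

1. s(k(k(q(c), k(k(a, a), a)), q(c)))  →  s(k(k(a, k(k(a, a), a)), q(c)))   [R1 at 1.1.1]
2. s(k(k(a, k(k(a, a), a)), q(c)))  →  s(k(k(a, k(a, a)), q(c)))   [R2 at 1.1.2]
3. s(k(k(a, k(a, a)), q(c)))  →  s(k(k(a, a), q(c)))   [R2 at 1.1.2]
4. s(k(k(a, a), q(c)))  →  s(k(a, q(c)))   [R2 at 1.1]
5. s(k(a, q(c)))  →  s(k(a, a))   [R1 at 1.2]
6. s(k(a, a))  →  s(a)   [R2 at 1]

s(a)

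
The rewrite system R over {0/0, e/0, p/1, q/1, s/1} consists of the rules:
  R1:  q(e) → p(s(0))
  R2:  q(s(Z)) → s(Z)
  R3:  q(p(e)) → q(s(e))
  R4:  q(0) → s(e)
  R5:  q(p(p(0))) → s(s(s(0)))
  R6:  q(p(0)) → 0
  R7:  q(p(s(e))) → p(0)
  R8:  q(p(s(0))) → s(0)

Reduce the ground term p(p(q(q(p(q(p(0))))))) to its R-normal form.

1. p(p(q(q(p(q(p(0)))))))  →  p(p(q(q(p(0)))))   [R6 at 1.1.1.1.1]
2. p(p(q(q(p(0)))))  →  p(p(q(0)))   [R6 at 1.1.1]
3. p(p(q(0)))  →  p(p(s(e)))   [R4 at 1.1]

p(p(s(e)))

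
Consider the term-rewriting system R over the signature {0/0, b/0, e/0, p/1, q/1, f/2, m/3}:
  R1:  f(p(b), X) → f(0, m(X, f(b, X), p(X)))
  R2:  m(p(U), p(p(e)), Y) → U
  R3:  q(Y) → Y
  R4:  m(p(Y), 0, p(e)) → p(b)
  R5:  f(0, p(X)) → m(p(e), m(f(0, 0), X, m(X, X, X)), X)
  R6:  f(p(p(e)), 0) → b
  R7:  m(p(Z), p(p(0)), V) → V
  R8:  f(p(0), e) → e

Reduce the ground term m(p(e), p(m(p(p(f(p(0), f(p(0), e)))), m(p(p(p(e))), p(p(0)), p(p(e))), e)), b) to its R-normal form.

1. m(p(e), p(m(p(p(f(p(0), f(p(0), e)))), m(p(p(p(e))), p(p(0)), p(p(e))), e)), b)  →  m(p(e), p(m(p(p(f(p(0), e))), m(p(p(p(e))), p(p(0)), p(p(e))), e)), b)   [R8 at 2.1.1.1.1.2]
2. m(p(e), p(m(p(p(f(p(0), e))), m(p(p(p(e))), p(p(0)), p(p(e))), e)), b)  →  m(p(e), p(m(p(p(e)), m(p(p(p(e))), p(p(0)), p(p(e))), e)), b)   [R8 at 2.1.1.1.1]
3. m(p(e), p(m(p(p(e)), m(p(p(p(e))), p(p(0)), p(p(e))), e)), b)  →  m(p(e), p(m(p(p(e)), p(p(e)), e)), b)   [R7 at 2.1.2]
4. m(p(e), p(m(p(p(e)), p(p(e)), e)), b)  →  m(p(e), p(p(e)), b)   [R2 at 2.1]
5. m(p(e), p(p(e)), b)  →  e   [R2 at ε]

e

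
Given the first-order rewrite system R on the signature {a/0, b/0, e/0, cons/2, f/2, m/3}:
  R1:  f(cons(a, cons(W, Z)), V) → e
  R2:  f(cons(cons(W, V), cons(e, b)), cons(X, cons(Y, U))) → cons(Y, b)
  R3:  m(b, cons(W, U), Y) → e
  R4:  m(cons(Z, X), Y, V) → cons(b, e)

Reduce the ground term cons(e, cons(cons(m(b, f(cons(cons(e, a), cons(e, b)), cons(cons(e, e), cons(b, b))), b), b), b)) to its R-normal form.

cons(e, cons(cons(e, b), b))

1. cons(e, cons(cons(m(b, f(cons(cons(e, a), cons(e, b)), cons(cons(e, e), cons(b, b))), b), b), b))  →  cons(e, cons(cons(m(b, cons(b, b), b), b), b))   [R2 at 2.1.1.2]
2. cons(e, cons(cons(m(b, cons(b, b), b), b), b))  →  cons(e, cons(cons(e, b), b))   [R3 at 2.1.1]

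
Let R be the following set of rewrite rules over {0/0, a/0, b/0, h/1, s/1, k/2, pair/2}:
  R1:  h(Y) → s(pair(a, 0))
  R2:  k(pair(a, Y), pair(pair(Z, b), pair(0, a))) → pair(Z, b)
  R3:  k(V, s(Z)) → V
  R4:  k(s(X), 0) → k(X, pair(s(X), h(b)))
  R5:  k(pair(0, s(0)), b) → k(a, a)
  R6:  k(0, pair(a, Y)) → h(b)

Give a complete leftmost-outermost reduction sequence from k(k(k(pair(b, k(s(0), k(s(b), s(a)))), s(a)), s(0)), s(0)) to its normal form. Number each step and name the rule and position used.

pair(b, s(0))

1. k(k(k(pair(b, k(s(0), k(s(b), s(a)))), s(a)), s(0)), s(0))  →  k(k(pair(b, k(s(0), k(s(b), s(a)))), s(a)), s(0))   [R3 at ε]
2. k(k(pair(b, k(s(0), k(s(b), s(a)))), s(a)), s(0))  →  k(pair(b, k(s(0), k(s(b), s(a)))), s(a))   [R3 at ε]
3. k(pair(b, k(s(0), k(s(b), s(a)))), s(a))  →  pair(b, k(s(0), k(s(b), s(a))))   [R3 at ε]
4. pair(b, k(s(0), k(s(b), s(a))))  →  pair(b, k(s(0), s(b)))   [R3 at 2.2]
5. pair(b, k(s(0), s(b)))  →  pair(b, s(0))   [R3 at 2]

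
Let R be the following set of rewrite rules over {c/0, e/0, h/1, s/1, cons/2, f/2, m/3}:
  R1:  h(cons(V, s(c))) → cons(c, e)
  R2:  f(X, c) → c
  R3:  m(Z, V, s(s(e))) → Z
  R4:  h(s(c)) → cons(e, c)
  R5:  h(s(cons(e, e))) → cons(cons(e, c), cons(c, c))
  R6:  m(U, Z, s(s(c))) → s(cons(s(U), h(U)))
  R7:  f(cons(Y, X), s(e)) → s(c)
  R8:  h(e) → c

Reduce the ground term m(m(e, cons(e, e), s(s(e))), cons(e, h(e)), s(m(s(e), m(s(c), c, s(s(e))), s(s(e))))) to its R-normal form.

1. m(m(e, cons(e, e), s(s(e))), cons(e, h(e)), s(m(s(e), m(s(c), c, s(s(e))), s(s(e)))))  →  m(e, cons(e, h(e)), s(m(s(e), m(s(c), c, s(s(e))), s(s(e)))))   [R3 at 1]
2. m(e, cons(e, h(e)), s(m(s(e), m(s(c), c, s(s(e))), s(s(e)))))  →  m(e, cons(e, c), s(m(s(e), m(s(c), c, s(s(e))), s(s(e)))))   [R8 at 2.2]
3. m(e, cons(e, c), s(m(s(e), m(s(c), c, s(s(e))), s(s(e)))))  →  m(e, cons(e, c), s(s(e)))   [R3 at 3.1]
4. m(e, cons(e, c), s(s(e)))  →  e   [R3 at ε]

e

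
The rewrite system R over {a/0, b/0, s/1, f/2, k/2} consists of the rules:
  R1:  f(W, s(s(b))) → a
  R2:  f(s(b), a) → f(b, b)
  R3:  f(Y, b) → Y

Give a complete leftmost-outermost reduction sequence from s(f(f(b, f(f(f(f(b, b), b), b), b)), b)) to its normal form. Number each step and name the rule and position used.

1. s(f(f(b, f(f(f(f(b, b), b), b), b)), b))  →  s(f(b, f(f(f(f(b, b), b), b), b)))   [R3 at 1]
2. s(f(b, f(f(f(f(b, b), b), b), b)))  →  s(f(b, f(f(f(b, b), b), b)))   [R3 at 1.2]
3. s(f(b, f(f(f(b, b), b), b)))  →  s(f(b, f(f(b, b), b)))   [R3 at 1.2]
4. s(f(b, f(f(b, b), b)))  →  s(f(b, f(b, b)))   [R3 at 1.2]
5. s(f(b, f(b, b)))  →  s(f(b, b))   [R3 at 1.2]
6. s(f(b, b))  →  s(b)   [R3 at 1]

s(b)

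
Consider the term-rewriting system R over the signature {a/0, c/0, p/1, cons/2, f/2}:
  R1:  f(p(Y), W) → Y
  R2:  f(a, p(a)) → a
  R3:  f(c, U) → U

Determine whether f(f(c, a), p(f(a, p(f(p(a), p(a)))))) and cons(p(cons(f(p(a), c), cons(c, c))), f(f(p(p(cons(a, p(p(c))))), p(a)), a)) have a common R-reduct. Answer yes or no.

no — NF(t₁) = a, NF(t₂) = cons(p(cons(a, cons(c, c))), cons(a, p(p(c))))

Reduce t₁ = f(f(c, a), p(f(a, p(f(p(a), p(a)))))):
1. f(f(c, a), p(f(a, p(f(p(a), p(a))))))  →  f(a, p(f(a, p(f(p(a), p(a))))))   [R3 at 1]
2. f(a, p(f(a, p(f(p(a), p(a))))))  →  f(a, p(f(a, p(a))))   [R1 at 2.1.2.1]
3. f(a, p(f(a, p(a))))  →  f(a, p(a))   [R2 at 2.1]
4. f(a, p(a))  →  a   [R2 at ε]

Reduce t₂ = cons(p(cons(f(p(a), c), cons(c, c))), f(f(p(p(cons(a, p(p(c))))), p(a)), a)):
1. cons(p(cons(f(p(a), c), cons(c, c))), f(f(p(p(cons(a, p(p(c))))), p(a)), a))  →  cons(p(cons(a, cons(c, c))), f(f(p(p(cons(a, p(p(c))))), p(a)), a))   [R1 at 1.1.1]
2. cons(p(cons(a, cons(c, c))), f(f(p(p(cons(a, p(p(c))))), p(a)), a))  →  cons(p(cons(a, cons(c, c))), f(p(cons(a, p(p(c)))), a))   [R1 at 2.1]
3. cons(p(cons(a, cons(c, c))), f(p(cons(a, p(p(c)))), a))  →  cons(p(cons(a, cons(c, c))), cons(a, p(p(c))))   [R1 at 2]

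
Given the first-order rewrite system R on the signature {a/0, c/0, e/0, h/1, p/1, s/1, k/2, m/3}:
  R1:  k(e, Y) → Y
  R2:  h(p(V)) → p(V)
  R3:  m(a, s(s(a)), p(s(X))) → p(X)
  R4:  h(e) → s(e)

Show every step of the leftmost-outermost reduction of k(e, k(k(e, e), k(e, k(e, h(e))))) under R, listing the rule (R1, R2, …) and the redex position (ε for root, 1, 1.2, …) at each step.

s(e)

1. k(e, k(k(e, e), k(e, k(e, h(e)))))  →  k(k(e, e), k(e, k(e, h(e))))   [R1 at ε]
2. k(k(e, e), k(e, k(e, h(e))))  →  k(e, k(e, k(e, h(e))))   [R1 at 1]
3. k(e, k(e, k(e, h(e))))  →  k(e, k(e, h(e)))   [R1 at ε]
4. k(e, k(e, h(e)))  →  k(e, h(e))   [R1 at ε]
5. k(e, h(e))  →  h(e)   [R1 at ε]
6. h(e)  →  s(e)   [R4 at ε]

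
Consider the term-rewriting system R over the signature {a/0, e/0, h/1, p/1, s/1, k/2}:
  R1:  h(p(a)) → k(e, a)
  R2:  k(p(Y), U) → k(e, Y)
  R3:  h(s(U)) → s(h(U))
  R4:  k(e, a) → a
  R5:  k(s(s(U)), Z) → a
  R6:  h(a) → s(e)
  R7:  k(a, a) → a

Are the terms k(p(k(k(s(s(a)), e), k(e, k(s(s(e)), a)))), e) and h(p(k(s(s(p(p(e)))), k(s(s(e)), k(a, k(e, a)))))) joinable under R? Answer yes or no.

Reduce t₁ = k(p(k(k(s(s(a)), e), k(e, k(s(s(e)), a)))), e):
1. k(p(k(k(s(s(a)), e), k(e, k(s(s(e)), a)))), e)  →  k(e, k(k(s(s(a)), e), k(e, k(s(s(e)), a))))   [R2 at ε]
2. k(e, k(k(s(s(a)), e), k(e, k(s(s(e)), a))))  →  k(e, k(a, k(e, k(s(s(e)), a))))   [R5 at 2.1]
3. k(e, k(a, k(e, k(s(s(e)), a))))  →  k(e, k(a, k(e, a)))   [R5 at 2.2.2]
4. k(e, k(a, k(e, a)))  →  k(e, k(a, a))   [R4 at 2.2]
5. k(e, k(a, a))  →  k(e, a)   [R7 at 2]
6. k(e, a)  →  a   [R4 at ε]

Reduce t₂ = h(p(k(s(s(p(p(e)))), k(s(s(e)), k(a, k(e, a)))))):
1. h(p(k(s(s(p(p(e)))), k(s(s(e)), k(a, k(e, a))))))  →  h(p(a))   [R5 at 1.1]
2. h(p(a))  →  k(e, a)   [R1 at ε]
3. k(e, a)  →  a   [R4 at ε]

yes — NF(t₁) = a, NF(t₂) = a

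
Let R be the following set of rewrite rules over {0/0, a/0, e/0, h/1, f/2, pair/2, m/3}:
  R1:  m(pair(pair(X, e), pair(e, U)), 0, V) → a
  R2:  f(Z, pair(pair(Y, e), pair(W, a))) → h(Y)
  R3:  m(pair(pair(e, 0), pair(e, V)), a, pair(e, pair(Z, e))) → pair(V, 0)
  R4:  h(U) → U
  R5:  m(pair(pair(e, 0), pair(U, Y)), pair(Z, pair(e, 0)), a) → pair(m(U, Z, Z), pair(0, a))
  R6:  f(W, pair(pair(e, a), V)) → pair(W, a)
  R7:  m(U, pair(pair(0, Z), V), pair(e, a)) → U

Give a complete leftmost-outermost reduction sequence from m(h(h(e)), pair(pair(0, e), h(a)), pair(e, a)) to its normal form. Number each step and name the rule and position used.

1. m(h(h(e)), pair(pair(0, e), h(a)), pair(e, a))  →  h(h(e))   [R7 at ε]
2. h(h(e))  →  h(e)   [R4 at ε]
3. h(e)  →  e   [R4 at ε]

e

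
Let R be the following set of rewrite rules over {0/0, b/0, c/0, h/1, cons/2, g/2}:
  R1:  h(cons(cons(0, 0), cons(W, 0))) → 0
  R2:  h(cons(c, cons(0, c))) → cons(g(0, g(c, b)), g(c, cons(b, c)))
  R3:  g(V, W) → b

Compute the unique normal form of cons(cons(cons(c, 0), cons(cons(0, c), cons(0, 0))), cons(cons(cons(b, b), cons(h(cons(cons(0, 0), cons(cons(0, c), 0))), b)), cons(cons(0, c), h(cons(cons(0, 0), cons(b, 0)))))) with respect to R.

1. cons(cons(cons(c, 0), cons(cons(0, c), cons(0, 0))), cons(cons(cons(b, b), cons(h(cons(cons(0, 0), cons(cons(0, c), 0))), b)), cons(cons(0, c), h(cons(cons(0, 0), cons(b, 0))))))  →  cons(cons(cons(c, 0), cons(cons(0, c), cons(0, 0))), cons(cons(cons(b, b), cons(0, b)), cons(cons(0, c), h(cons(cons(0, 0), cons(b, 0))))))   [R1 at 2.1.2.1]
2. cons(cons(cons(c, 0), cons(cons(0, c), cons(0, 0))), cons(cons(cons(b, b), cons(0, b)), cons(cons(0, c), h(cons(cons(0, 0), cons(b, 0))))))  →  cons(cons(cons(c, 0), cons(cons(0, c), cons(0, 0))), cons(cons(cons(b, b), cons(0, b)), cons(cons(0, c), 0)))   [R1 at 2.2.2]

cons(cons(cons(c, 0), cons(cons(0, c), cons(0, 0))), cons(cons(cons(b, b), cons(0, b)), cons(cons(0, c), 0)))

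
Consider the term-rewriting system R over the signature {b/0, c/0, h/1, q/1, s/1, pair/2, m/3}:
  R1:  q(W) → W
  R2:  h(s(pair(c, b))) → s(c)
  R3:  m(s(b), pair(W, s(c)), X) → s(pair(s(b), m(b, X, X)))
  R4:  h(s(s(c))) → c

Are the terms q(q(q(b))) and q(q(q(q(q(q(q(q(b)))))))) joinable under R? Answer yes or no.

Reduce t₁ = q(q(q(b))):
1. q(q(q(b)))  →  q(q(b))   [R1 at ε]
2. q(q(b))  →  q(b)   [R1 at ε]
3. q(b)  →  b   [R1 at ε]

Reduce t₂ = q(q(q(q(q(q(q(q(b)))))))):
1. q(q(q(q(q(q(q(q(b))))))))  →  q(q(q(q(q(q(q(b)))))))   [R1 at ε]
2. q(q(q(q(q(q(q(b)))))))  →  q(q(q(q(q(q(b))))))   [R1 at ε]
3. q(q(q(q(q(q(b))))))  →  q(q(q(q(q(b)))))   [R1 at ε]
4. q(q(q(q(q(b)))))  →  q(q(q(q(b))))   [R1 at ε]
5. q(q(q(q(b))))  →  q(q(q(b)))   [R1 at ε]
6. q(q(q(b)))  →  q(q(b))   [R1 at ε]
7. q(q(b))  →  q(b)   [R1 at ε]
8. q(b)  →  b   [R1 at ε]

yes — NF(t₁) = b, NF(t₂) = b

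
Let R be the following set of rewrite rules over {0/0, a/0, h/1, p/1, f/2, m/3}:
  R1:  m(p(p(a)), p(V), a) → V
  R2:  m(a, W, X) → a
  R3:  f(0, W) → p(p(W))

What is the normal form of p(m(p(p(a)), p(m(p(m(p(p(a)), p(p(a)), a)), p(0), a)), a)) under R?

p(0)

1. p(m(p(p(a)), p(m(p(m(p(p(a)), p(p(a)), a)), p(0), a)), a))  →  p(m(p(m(p(p(a)), p(p(a)), a)), p(0), a))   [R1 at 1]
2. p(m(p(m(p(p(a)), p(p(a)), a)), p(0), a))  →  p(m(p(p(a)), p(0), a))   [R1 at 1.1.1]
3. p(m(p(p(a)), p(0), a))  →  p(0)   [R1 at 1]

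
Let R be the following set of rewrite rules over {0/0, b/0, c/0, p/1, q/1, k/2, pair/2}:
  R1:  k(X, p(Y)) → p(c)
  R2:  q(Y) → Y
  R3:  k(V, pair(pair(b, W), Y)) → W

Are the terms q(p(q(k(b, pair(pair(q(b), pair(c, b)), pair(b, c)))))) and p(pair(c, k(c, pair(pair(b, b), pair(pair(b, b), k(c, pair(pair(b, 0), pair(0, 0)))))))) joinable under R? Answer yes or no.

yes — NF(t₁) = p(pair(c, b)), NF(t₂) = p(pair(c, b))

Reduce t₁ = q(p(q(k(b, pair(pair(q(b), pair(c, b)), pair(b, c)))))):
1. q(p(q(k(b, pair(pair(q(b), pair(c, b)), pair(b, c))))))  →  p(q(k(b, pair(pair(q(b), pair(c, b)), pair(b, c)))))   [R2 at ε]
2. p(q(k(b, pair(pair(q(b), pair(c, b)), pair(b, c)))))  →  p(k(b, pair(pair(q(b), pair(c, b)), pair(b, c))))   [R2 at 1]
3. p(k(b, pair(pair(q(b), pair(c, b)), pair(b, c))))  →  p(k(b, pair(pair(b, pair(c, b)), pair(b, c))))   [R2 at 1.2.1.1]
4. p(k(b, pair(pair(b, pair(c, b)), pair(b, c))))  →  p(pair(c, b))   [R3 at 1]

Reduce t₂ = p(pair(c, k(c, pair(pair(b, b), pair(pair(b, b), k(c, pair(pair(b, 0), pair(0, 0)))))))):
1. p(pair(c, k(c, pair(pair(b, b), pair(pair(b, b), k(c, pair(pair(b, 0), pair(0, 0))))))))  →  p(pair(c, b))   [R3 at 1.2]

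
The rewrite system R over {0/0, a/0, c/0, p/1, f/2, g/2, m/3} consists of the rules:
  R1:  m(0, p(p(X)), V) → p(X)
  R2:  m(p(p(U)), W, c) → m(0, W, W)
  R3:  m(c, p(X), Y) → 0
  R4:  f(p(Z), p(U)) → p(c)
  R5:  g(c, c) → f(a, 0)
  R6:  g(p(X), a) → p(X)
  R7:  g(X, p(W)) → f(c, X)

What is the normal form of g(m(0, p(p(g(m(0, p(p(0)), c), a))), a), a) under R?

1. g(m(0, p(p(g(m(0, p(p(0)), c), a))), a), a)  →  g(p(g(m(0, p(p(0)), c), a)), a)   [R1 at 1]
2. g(p(g(m(0, p(p(0)), c), a)), a)  →  p(g(m(0, p(p(0)), c), a))   [R6 at ε]
3. p(g(m(0, p(p(0)), c), a))  →  p(g(p(0), a))   [R1 at 1.1]
4. p(g(p(0), a))  →  p(p(0))   [R6 at 1]

p(p(0))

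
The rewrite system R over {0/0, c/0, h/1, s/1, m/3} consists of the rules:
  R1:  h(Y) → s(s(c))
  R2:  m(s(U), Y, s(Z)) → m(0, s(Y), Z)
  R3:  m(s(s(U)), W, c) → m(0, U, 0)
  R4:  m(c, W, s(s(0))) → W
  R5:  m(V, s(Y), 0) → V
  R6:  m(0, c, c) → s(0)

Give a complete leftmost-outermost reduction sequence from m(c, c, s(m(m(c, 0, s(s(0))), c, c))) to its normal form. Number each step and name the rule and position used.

1. m(c, c, s(m(m(c, 0, s(s(0))), c, c)))  →  m(c, c, s(m(0, c, c)))   [R4 at 3.1.1]
2. m(c, c, s(m(0, c, c)))  →  m(c, c, s(s(0)))   [R6 at 3.1]
3. m(c, c, s(s(0)))  →  c   [R4 at ε]

c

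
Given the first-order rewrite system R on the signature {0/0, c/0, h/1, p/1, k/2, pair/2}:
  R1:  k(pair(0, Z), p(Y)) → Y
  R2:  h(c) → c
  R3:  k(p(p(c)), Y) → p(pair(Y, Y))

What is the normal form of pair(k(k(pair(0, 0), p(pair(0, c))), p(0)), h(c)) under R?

pair(0, c)

1. pair(k(k(pair(0, 0), p(pair(0, c))), p(0)), h(c))  →  pair(k(pair(0, c), p(0)), h(c))   [R1 at 1.1]
2. pair(k(pair(0, c), p(0)), h(c))  →  pair(0, h(c))   [R1 at 1]
3. pair(0, h(c))  →  pair(0, c)   [R2 at 2]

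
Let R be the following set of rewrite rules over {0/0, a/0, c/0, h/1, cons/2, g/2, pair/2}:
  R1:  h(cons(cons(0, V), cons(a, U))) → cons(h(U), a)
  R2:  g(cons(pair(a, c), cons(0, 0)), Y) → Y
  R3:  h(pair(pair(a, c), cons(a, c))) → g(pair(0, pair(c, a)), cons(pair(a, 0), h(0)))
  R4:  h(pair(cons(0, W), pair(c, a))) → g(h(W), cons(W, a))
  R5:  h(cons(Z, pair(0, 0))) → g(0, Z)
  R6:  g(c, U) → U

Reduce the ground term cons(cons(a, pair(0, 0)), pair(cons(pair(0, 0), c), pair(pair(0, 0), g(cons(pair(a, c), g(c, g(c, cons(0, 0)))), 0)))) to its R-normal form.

cons(cons(a, pair(0, 0)), pair(cons(pair(0, 0), c), pair(pair(0, 0), 0)))

1. cons(cons(a, pair(0, 0)), pair(cons(pair(0, 0), c), pair(pair(0, 0), g(cons(pair(a, c), g(c, g(c, cons(0, 0)))), 0))))  →  cons(cons(a, pair(0, 0)), pair(cons(pair(0, 0), c), pair(pair(0, 0), g(cons(pair(a, c), g(c, cons(0, 0))), 0))))   [R6 at 2.2.2.1.2]
2. cons(cons(a, pair(0, 0)), pair(cons(pair(0, 0), c), pair(pair(0, 0), g(cons(pair(a, c), g(c, cons(0, 0))), 0))))  →  cons(cons(a, pair(0, 0)), pair(cons(pair(0, 0), c), pair(pair(0, 0), g(cons(pair(a, c), cons(0, 0)), 0))))   [R6 at 2.2.2.1.2]
3. cons(cons(a, pair(0, 0)), pair(cons(pair(0, 0), c), pair(pair(0, 0), g(cons(pair(a, c), cons(0, 0)), 0))))  →  cons(cons(a, pair(0, 0)), pair(cons(pair(0, 0), c), pair(pair(0, 0), 0)))   [R2 at 2.2.2]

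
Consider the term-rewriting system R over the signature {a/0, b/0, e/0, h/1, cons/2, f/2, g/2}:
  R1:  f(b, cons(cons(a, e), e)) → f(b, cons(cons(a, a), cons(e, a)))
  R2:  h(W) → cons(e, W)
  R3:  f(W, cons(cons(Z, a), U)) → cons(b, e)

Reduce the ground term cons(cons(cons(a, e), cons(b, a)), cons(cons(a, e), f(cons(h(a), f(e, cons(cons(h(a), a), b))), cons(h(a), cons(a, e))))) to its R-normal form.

cons(cons(cons(a, e), cons(b, a)), cons(cons(a, e), cons(b, e)))

1. cons(cons(cons(a, e), cons(b, a)), cons(cons(a, e), f(cons(h(a), f(e, cons(cons(h(a), a), b))), cons(h(a), cons(a, e)))))  →  cons(cons(cons(a, e), cons(b, a)), cons(cons(a, e), f(cons(cons(e, a), f(e, cons(cons(h(a), a), b))), cons(h(a), cons(a, e)))))   [R2 at 2.2.1.1]
2. cons(cons(cons(a, e), cons(b, a)), cons(cons(a, e), f(cons(cons(e, a), f(e, cons(cons(h(a), a), b))), cons(h(a), cons(a, e)))))  →  cons(cons(cons(a, e), cons(b, a)), cons(cons(a, e), f(cons(cons(e, a), cons(b, e)), cons(h(a), cons(a, e)))))   [R3 at 2.2.1.2]
3. cons(cons(cons(a, e), cons(b, a)), cons(cons(a, e), f(cons(cons(e, a), cons(b, e)), cons(h(a), cons(a, e)))))  →  cons(cons(cons(a, e), cons(b, a)), cons(cons(a, e), f(cons(cons(e, a), cons(b, e)), cons(cons(e, a), cons(a, e)))))   [R2 at 2.2.2.1]
4. cons(cons(cons(a, e), cons(b, a)), cons(cons(a, e), f(cons(cons(e, a), cons(b, e)), cons(cons(e, a), cons(a, e)))))  →  cons(cons(cons(a, e), cons(b, a)), cons(cons(a, e), cons(b, e)))   [R3 at 2.2]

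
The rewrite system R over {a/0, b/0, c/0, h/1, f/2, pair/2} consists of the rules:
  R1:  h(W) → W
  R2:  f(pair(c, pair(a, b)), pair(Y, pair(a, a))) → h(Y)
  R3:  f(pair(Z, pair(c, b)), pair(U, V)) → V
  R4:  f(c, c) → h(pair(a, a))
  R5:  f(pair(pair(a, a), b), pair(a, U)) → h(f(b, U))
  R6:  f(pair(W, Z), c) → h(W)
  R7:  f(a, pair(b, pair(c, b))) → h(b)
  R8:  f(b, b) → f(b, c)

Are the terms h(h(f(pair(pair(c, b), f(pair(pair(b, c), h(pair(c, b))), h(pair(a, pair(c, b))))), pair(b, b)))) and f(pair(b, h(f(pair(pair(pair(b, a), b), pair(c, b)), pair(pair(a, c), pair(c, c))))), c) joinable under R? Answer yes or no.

yes — NF(t₁) = b, NF(t₂) = b

Reduce t₁ = h(h(f(pair(pair(c, b), f(pair(pair(b, c), h(pair(c, b))), h(pair(a, pair(c, b))))), pair(b, b)))):
1. h(h(f(pair(pair(c, b), f(pair(pair(b, c), h(pair(c, b))), h(pair(a, pair(c, b))))), pair(b, b))))  →  h(f(pair(pair(c, b), f(pair(pair(b, c), h(pair(c, b))), h(pair(a, pair(c, b))))), pair(b, b)))   [R1 at ε]
2. h(f(pair(pair(c, b), f(pair(pair(b, c), h(pair(c, b))), h(pair(a, pair(c, b))))), pair(b, b)))  →  f(pair(pair(c, b), f(pair(pair(b, c), h(pair(c, b))), h(pair(a, pair(c, b))))), pair(b, b))   [R1 at ε]
3. f(pair(pair(c, b), f(pair(pair(b, c), h(pair(c, b))), h(pair(a, pair(c, b))))), pair(b, b))  →  f(pair(pair(c, b), f(pair(pair(b, c), pair(c, b)), h(pair(a, pair(c, b))))), pair(b, b))   [R1 at 1.2.1.2]
4. f(pair(pair(c, b), f(pair(pair(b, c), pair(c, b)), h(pair(a, pair(c, b))))), pair(b, b))  →  f(pair(pair(c, b), f(pair(pair(b, c), pair(c, b)), pair(a, pair(c, b)))), pair(b, b))   [R1 at 1.2.2]
5. f(pair(pair(c, b), f(pair(pair(b, c), pair(c, b)), pair(a, pair(c, b)))), pair(b, b))  →  f(pair(pair(c, b), pair(c, b)), pair(b, b))   [R3 at 1.2]
6. f(pair(pair(c, b), pair(c, b)), pair(b, b))  →  b   [R3 at ε]

Reduce t₂ = f(pair(b, h(f(pair(pair(pair(b, a), b), pair(c, b)), pair(pair(a, c), pair(c, c))))), c):
1. f(pair(b, h(f(pair(pair(pair(b, a), b), pair(c, b)), pair(pair(a, c), pair(c, c))))), c)  →  h(b)   [R6 at ε]
2. h(b)  →  b   [R1 at ε]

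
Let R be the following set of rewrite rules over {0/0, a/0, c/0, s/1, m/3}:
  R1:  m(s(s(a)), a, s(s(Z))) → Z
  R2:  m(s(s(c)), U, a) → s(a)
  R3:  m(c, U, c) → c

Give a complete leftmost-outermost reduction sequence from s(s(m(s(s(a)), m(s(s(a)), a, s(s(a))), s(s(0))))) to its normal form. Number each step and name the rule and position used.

s(s(0))

1. s(s(m(s(s(a)), m(s(s(a)), a, s(s(a))), s(s(0)))))  →  s(s(m(s(s(a)), a, s(s(0)))))   [R1 at 1.1.2]
2. s(s(m(s(s(a)), a, s(s(0)))))  →  s(s(0))   [R1 at 1.1]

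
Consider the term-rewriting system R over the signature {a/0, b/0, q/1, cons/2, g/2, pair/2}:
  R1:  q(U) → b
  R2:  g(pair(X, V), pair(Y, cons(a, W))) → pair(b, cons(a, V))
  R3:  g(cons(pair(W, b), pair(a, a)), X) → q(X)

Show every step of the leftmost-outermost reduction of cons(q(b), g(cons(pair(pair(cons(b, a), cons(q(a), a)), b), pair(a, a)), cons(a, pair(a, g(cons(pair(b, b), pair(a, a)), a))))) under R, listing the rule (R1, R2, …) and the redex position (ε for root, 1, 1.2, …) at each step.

cons(b, b)

1. cons(q(b), g(cons(pair(pair(cons(b, a), cons(q(a), a)), b), pair(a, a)), cons(a, pair(a, g(cons(pair(b, b), pair(a, a)), a)))))  →  cons(b, g(cons(pair(pair(cons(b, a), cons(q(a), a)), b), pair(a, a)), cons(a, pair(a, g(cons(pair(b, b), pair(a, a)), a)))))   [R1 at 1]
2. cons(b, g(cons(pair(pair(cons(b, a), cons(q(a), a)), b), pair(a, a)), cons(a, pair(a, g(cons(pair(b, b), pair(a, a)), a)))))  →  cons(b, q(cons(a, pair(a, g(cons(pair(b, b), pair(a, a)), a)))))   [R3 at 2]
3. cons(b, q(cons(a, pair(a, g(cons(pair(b, b), pair(a, a)), a)))))  →  cons(b, b)   [R1 at 2]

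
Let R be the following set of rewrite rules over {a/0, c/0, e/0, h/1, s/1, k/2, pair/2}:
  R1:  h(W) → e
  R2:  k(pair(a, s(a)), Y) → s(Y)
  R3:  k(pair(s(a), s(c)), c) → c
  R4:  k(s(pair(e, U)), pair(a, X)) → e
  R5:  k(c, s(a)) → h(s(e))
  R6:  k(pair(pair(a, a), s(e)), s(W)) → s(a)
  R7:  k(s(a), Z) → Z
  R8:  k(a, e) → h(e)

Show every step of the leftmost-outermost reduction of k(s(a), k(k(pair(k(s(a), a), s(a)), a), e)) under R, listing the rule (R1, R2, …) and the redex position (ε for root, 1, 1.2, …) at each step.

e

1. k(s(a), k(k(pair(k(s(a), a), s(a)), a), e))  →  k(k(pair(k(s(a), a), s(a)), a), e)   [R7 at ε]
2. k(k(pair(k(s(a), a), s(a)), a), e)  →  k(k(pair(a, s(a)), a), e)   [R7 at 1.1.1]
3. k(k(pair(a, s(a)), a), e)  →  k(s(a), e)   [R2 at 1]
4. k(s(a), e)  →  e   [R7 at ε]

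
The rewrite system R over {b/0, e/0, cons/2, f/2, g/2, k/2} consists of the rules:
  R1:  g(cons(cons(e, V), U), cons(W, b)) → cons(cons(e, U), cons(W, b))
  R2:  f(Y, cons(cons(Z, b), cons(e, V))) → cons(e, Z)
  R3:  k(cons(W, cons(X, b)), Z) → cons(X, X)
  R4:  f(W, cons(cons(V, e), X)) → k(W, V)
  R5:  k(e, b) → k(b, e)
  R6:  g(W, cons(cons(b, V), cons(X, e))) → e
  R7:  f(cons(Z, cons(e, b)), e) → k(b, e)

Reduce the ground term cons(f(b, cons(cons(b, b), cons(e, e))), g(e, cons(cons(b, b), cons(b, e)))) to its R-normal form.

cons(cons(e, b), e)

1. cons(f(b, cons(cons(b, b), cons(e, e))), g(e, cons(cons(b, b), cons(b, e))))  →  cons(cons(e, b), g(e, cons(cons(b, b), cons(b, e))))   [R2 at 1]
2. cons(cons(e, b), g(e, cons(cons(b, b), cons(b, e))))  →  cons(cons(e, b), e)   [R6 at 2]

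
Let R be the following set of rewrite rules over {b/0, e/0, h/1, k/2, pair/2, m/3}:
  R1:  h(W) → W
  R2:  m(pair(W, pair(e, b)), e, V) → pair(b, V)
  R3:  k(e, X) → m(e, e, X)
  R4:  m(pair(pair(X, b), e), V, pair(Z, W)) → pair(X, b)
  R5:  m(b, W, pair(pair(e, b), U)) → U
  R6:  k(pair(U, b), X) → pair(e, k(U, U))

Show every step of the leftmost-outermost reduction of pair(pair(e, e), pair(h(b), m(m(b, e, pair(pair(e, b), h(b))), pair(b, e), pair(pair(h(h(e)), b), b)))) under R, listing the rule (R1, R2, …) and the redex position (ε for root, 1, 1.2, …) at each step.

1. pair(pair(e, e), pair(h(b), m(m(b, e, pair(pair(e, b), h(b))), pair(b, e), pair(pair(h(h(e)), b), b))))  →  pair(pair(e, e), pair(b, m(m(b, e, pair(pair(e, b), h(b))), pair(b, e), pair(pair(h(h(e)), b), b))))   [R1 at 2.1]
2. pair(pair(e, e), pair(b, m(m(b, e, pair(pair(e, b), h(b))), pair(b, e), pair(pair(h(h(e)), b), b))))  →  pair(pair(e, e), pair(b, m(h(b), pair(b, e), pair(pair(h(h(e)), b), b))))   [R5 at 2.2.1]
3. pair(pair(e, e), pair(b, m(h(b), pair(b, e), pair(pair(h(h(e)), b), b))))  →  pair(pair(e, e), pair(b, m(b, pair(b, e), pair(pair(h(h(e)), b), b))))   [R1 at 2.2.1]
4. pair(pair(e, e), pair(b, m(b, pair(b, e), pair(pair(h(h(e)), b), b))))  →  pair(pair(e, e), pair(b, m(b, pair(b, e), pair(pair(h(e), b), b))))   [R1 at 2.2.3.1.1]
5. pair(pair(e, e), pair(b, m(b, pair(b, e), pair(pair(h(e), b), b))))  →  pair(pair(e, e), pair(b, m(b, pair(b, e), pair(pair(e, b), b))))   [R1 at 2.2.3.1.1]
6. pair(pair(e, e), pair(b, m(b, pair(b, e), pair(pair(e, b), b))))  →  pair(pair(e, e), pair(b, b))   [R5 at 2.2]

pair(pair(e, e), pair(b, b))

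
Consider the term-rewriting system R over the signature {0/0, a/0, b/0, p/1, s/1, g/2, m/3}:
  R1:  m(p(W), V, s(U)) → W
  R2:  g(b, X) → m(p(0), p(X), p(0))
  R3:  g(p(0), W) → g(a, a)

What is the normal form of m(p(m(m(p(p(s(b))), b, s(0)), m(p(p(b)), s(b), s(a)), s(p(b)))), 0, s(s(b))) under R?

1. m(p(m(m(p(p(s(b))), b, s(0)), m(p(p(b)), s(b), s(a)), s(p(b)))), 0, s(s(b)))  →  m(m(p(p(s(b))), b, s(0)), m(p(p(b)), s(b), s(a)), s(p(b)))   [R1 at ε]
2. m(m(p(p(s(b))), b, s(0)), m(p(p(b)), s(b), s(a)), s(p(b)))  →  m(p(s(b)), m(p(p(b)), s(b), s(a)), s(p(b)))   [R1 at 1]
3. m(p(s(b)), m(p(p(b)), s(b), s(a)), s(p(b)))  →  s(b)   [R1 at ε]

s(b)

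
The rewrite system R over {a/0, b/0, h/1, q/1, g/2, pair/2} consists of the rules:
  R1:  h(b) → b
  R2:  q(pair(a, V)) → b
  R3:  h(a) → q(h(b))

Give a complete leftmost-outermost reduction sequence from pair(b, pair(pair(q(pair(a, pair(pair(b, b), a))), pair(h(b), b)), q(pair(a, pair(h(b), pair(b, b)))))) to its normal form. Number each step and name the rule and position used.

pair(b, pair(pair(b, pair(b, b)), b))

1. pair(b, pair(pair(q(pair(a, pair(pair(b, b), a))), pair(h(b), b)), q(pair(a, pair(h(b), pair(b, b))))))  →  pair(b, pair(pair(b, pair(h(b), b)), q(pair(a, pair(h(b), pair(b, b))))))   [R2 at 2.1.1]
2. pair(b, pair(pair(b, pair(h(b), b)), q(pair(a, pair(h(b), pair(b, b))))))  →  pair(b, pair(pair(b, pair(b, b)), q(pair(a, pair(h(b), pair(b, b))))))   [R1 at 2.1.2.1]
3. pair(b, pair(pair(b, pair(b, b)), q(pair(a, pair(h(b), pair(b, b))))))  →  pair(b, pair(pair(b, pair(b, b)), b))   [R2 at 2.2]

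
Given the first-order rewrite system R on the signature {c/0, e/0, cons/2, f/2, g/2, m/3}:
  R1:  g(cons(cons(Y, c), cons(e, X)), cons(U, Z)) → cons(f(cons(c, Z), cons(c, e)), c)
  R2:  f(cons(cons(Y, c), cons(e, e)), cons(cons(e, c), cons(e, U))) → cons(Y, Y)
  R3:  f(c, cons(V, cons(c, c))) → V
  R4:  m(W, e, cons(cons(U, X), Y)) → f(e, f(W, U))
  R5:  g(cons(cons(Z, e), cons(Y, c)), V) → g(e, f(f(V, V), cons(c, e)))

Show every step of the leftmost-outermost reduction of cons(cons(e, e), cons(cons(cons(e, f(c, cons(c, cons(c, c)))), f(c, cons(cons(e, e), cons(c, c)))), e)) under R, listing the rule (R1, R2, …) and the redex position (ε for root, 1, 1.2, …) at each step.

1. cons(cons(e, e), cons(cons(cons(e, f(c, cons(c, cons(c, c)))), f(c, cons(cons(e, e), cons(c, c)))), e))  →  cons(cons(e, e), cons(cons(cons(e, c), f(c, cons(cons(e, e), cons(c, c)))), e))   [R3 at 2.1.1.2]
2. cons(cons(e, e), cons(cons(cons(e, c), f(c, cons(cons(e, e), cons(c, c)))), e))  →  cons(cons(e, e), cons(cons(cons(e, c), cons(e, e)), e))   [R3 at 2.1.2]

cons(cons(e, e), cons(cons(cons(e, c), cons(e, e)), e))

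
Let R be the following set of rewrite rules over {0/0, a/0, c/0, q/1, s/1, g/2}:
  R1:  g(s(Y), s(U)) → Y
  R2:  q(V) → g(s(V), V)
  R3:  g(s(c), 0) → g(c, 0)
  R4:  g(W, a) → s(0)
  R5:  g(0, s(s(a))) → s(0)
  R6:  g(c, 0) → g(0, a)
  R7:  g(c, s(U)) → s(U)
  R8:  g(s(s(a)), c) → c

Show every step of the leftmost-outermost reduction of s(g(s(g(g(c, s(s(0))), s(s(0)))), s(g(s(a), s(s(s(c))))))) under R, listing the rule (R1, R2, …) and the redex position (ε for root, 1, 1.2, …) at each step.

1. s(g(s(g(g(c, s(s(0))), s(s(0)))), s(g(s(a), s(s(s(c)))))))  →  s(g(g(c, s(s(0))), s(s(0))))   [R1 at 1]
2. s(g(g(c, s(s(0))), s(s(0))))  →  s(g(s(s(0)), s(s(0))))   [R7 at 1.1]
3. s(g(s(s(0)), s(s(0))))  →  s(s(0))   [R1 at 1]

s(s(0))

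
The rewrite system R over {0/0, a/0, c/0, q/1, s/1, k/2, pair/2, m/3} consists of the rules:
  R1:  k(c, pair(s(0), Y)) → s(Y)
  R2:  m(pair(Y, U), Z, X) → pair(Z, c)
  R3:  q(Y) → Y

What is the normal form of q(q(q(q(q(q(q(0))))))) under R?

1. q(q(q(q(q(q(q(0)))))))  →  q(q(q(q(q(q(0))))))   [R3 at ε]
2. q(q(q(q(q(q(0))))))  →  q(q(q(q(q(0)))))   [R3 at ε]
3. q(q(q(q(q(0)))))  →  q(q(q(q(0))))   [R3 at ε]
4. q(q(q(q(0))))  →  q(q(q(0)))   [R3 at ε]
5. q(q(q(0)))  →  q(q(0))   [R3 at ε]
6. q(q(0))  →  q(0)   [R3 at ε]
7. q(0)  →  0   [R3 at ε]

0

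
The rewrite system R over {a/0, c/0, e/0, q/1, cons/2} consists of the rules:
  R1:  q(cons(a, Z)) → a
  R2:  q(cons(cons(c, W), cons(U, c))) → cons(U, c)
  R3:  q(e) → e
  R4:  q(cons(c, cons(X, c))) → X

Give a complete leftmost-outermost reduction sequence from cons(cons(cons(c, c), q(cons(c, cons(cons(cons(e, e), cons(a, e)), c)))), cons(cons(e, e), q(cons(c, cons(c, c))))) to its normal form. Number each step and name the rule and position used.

1. cons(cons(cons(c, c), q(cons(c, cons(cons(cons(e, e), cons(a, e)), c)))), cons(cons(e, e), q(cons(c, cons(c, c)))))  →  cons(cons(cons(c, c), cons(cons(e, e), cons(a, e))), cons(cons(e, e), q(cons(c, cons(c, c)))))   [R4 at 1.2]
2. cons(cons(cons(c, c), cons(cons(e, e), cons(a, e))), cons(cons(e, e), q(cons(c, cons(c, c)))))  →  cons(cons(cons(c, c), cons(cons(e, e), cons(a, e))), cons(cons(e, e), c))   [R4 at 2.2]

cons(cons(cons(c, c), cons(cons(e, e), cons(a, e))), cons(cons(e, e), c))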